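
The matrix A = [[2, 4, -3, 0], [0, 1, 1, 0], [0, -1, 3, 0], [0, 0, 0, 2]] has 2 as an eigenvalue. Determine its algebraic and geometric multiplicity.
The characteristic polynomial is (x - 2)^4, so the factor x - 2 appears with exponent 4: the algebraic multiplicity is 4.

rank(A - 2I) = 2, so the eigenspace has dimension 4 - 2 = 2: the geometric multiplicity is 2.

Since 2 < 4, A is not diagonalizable.

algebraic multiplicity 4, geometric multiplicity 2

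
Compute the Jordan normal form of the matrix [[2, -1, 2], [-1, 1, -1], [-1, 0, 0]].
J = [[1, 1, 0], [0, 1, 1], [0, 0, 1]]

The characteristic polynomial is det(xI - A) = (x - 1)^3, so the eigenvalues are 1 (algebraic multiplicity 3).

For λ = 1: rank(A - I) = 2, rank((A - I)^2) = 1, rank((A - I)^3) = 0. The eigenspace has dimension 3 - 2 = 1, so there is 1 Jordan block; the rank sequence gives block sizes [3].

Assembling the blocks gives the Jordan form J above.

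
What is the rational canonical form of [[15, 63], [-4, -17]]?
R = [[0, 3], [1, -2]]

The invariant factors of A (the non-unit diagonal entries of the Smith normal form of xI - A over ℚ[x]) are (x - 1)(x + 3), each dividing the next. The characteristic polynomial is their product, (x - 1)(x + 3).

The rational canonical form is the block-diagonal matrix of companion matrices C(f_i):
R = [[0, 3], [1, -2]].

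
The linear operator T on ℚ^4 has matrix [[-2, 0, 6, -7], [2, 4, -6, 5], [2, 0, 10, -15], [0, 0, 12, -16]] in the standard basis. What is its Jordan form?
The characteristic polynomial is det(xI - A) = (x - 4)(x + 2)^2(x + 4), so the eigenvalues are -4 (algebraic multiplicity 1), -2 (algebraic multiplicity 2), 4 (algebraic multiplicity 1).

For λ = -4: algebraic multiplicity 1 gives one 1×1 block.

For λ = -2: rank(A + 2I) = 3, rank((A + 2I)^2) = 2. The eigenspace has dimension 4 - 3 = 1, so there is 1 Jordan block; the rank sequence gives block sizes [2].

For λ = 4: algebraic multiplicity 1 gives one 1×1 block.

Assembling the blocks gives the Jordan form J above.

J = [[-4, 0, 0, 0], [0, -2, 1, 0], [0, 0, -2, 0], [0, 0, 0, 4]]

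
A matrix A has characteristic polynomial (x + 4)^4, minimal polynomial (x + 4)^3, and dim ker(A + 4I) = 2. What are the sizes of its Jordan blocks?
λ = -4: algebraic multiplicity 4 (exponent in χ_A), largest block size 3 (exponent in m_A), 2 blocks (geometric multiplicity). These force block sizes [3, 1].

Jordan blocks: (-4, 3), (-4, 1)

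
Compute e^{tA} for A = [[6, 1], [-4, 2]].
A has Jordan form J = [[4, 1], [0, 4]] with A = PJP^{-1}, so e^{tA} = P e^{tJ} P^{-1}.

For a Jordan block J_k(λ), e^{tJ_k(λ)} = e^{λt} · (I + tN + t^2 N^2/2! + ... + t^{k-1} N^{k-1}/(k-1)!) where N is the nilpotent superdiagonal part.

Assembling the blocks and conjugating back gives the entries of e^{tA} as shown above.

e^{tA} = [[(2*t + 1)*e^{4*t}, t*e^{4*t}], [-4*t*e^{4*t}, (1 - 2*t)*e^{4*t}]]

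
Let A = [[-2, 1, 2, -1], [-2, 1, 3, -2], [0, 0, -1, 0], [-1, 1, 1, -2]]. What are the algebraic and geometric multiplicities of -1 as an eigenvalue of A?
The characteristic polynomial is (x + 1)^4, so the factor x + 1 appears with exponent 4: the algebraic multiplicity is 4.

rank(A + I) = 2, so the eigenspace has dimension 4 - 2 = 2: the geometric multiplicity is 2.

Since 2 < 4, A is not diagonalizable.

algebraic multiplicity 4, geometric multiplicity 2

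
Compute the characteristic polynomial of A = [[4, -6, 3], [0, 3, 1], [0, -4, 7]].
xI - A = [[x - 4, 6, -3], [0, x - 3, -1], [0, 4, x - 7]].

Expanding det(xI - A) along the first row:
det(xI - A) = + (x - 4)·det([[x - 3, -1], [4, x - 7]]) - (6)·det([[0, -1], [0, x - 7]]) + (-3)·det([[0, x - 3], [0, 4]]).

Evaluating gives χ_A(x) = x^3 - 14x^2 + 65x - 100 = (x - 5)^2(x - 4).

χ_A(x) = (x - 5)^2(x - 4)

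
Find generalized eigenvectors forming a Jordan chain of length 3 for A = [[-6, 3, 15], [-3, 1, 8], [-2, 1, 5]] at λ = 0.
v_1 = [[2, 1, 1]]^T, v_2 = [[6, 3, 2]]^T, v_3 = [[3, 1, 1]]^T

We seek v_1 ∈ ker(A^3) \ ker(A^2), then set v_{i+1} = A v_i.

One such chain is v_1 = [[2, 1, 1]]^T, v_2 = [[6, 3, 2]]^T, v_3 = [[3, 1, 1]]^T. Check: A v_3 = [[0, 0, 0]]^T = 0.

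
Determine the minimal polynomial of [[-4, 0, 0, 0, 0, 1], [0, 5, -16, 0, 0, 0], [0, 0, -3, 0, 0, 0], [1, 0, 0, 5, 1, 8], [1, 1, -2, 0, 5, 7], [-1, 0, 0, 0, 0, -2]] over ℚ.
The characteristic polynomial factors as (x - 5)^3(x + 3)^3. The minimal polynomial is ∏(x - λ)^{k_λ} where k_λ is the size of the largest Jordan block at λ.

For λ = -3: rank(A + 3I) = 4, and the largest Jordan block has size 2 (the smallest k with rank((A + 3I)^k) = rank((A + 3I)^(k+1))).
For λ = 5: rank(A - 5I) = 5, and the largest Jordan block has size 3 (the smallest k with rank((A - 5I)^k) = rank((A - 5I)^(k+1))).

So m_A(x) = (x - 5)^3(x + 3)^2.

m_A(x) = (x - 5)^3(x + 3)^2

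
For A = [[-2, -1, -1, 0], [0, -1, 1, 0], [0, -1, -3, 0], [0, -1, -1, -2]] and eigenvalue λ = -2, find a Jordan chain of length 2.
v_1 = [[-1, 0, 1, 0]]^T, v_2 = [[-1, 1, -1, -1]]^T

We seek v_1 ∈ ker((A + 2I)^2) \ ker(A + 2I), then set v_{i+1} = (A + 2I) v_i.

One such chain is v_1 = [[-1, 0, 1, 0]]^T, v_2 = [[-1, 1, -1, -1]]^T. Check: (A + 2I) v_2 = [[0, 0, 0, 0]]^T = 0.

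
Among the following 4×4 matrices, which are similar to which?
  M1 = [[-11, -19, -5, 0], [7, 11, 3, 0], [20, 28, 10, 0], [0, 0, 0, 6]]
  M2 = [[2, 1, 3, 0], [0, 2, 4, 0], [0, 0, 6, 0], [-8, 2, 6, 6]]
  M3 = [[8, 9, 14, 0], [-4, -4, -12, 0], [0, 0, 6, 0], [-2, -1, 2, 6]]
1 class: {M1, M2, M3}

Characteristic polynomials: χ_{M1} = (x - 6)^2(x - 2)^2, χ_{M2} = (x - 6)^2(x - 2)^2, χ_{M3} = (x - 6)^2(x - 2)^2.

{M1, M2, M3}: invariant factors x - 6, (x - 6)(x - 2)^2.

Matrices are similar if and only if their invariant-factor lists agree; the partition into similarity classes is {M1, M2, M3}.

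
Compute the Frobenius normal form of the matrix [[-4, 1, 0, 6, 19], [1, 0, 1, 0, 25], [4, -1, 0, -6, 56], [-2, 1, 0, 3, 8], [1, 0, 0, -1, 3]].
R = [[0, 0, 0, 0, 75], [1, 0, 0, 0, 25], [0, 1, 0, 0, -3], [0, 0, 1, 0, 14], [0, 0, 0, 1, 2]]

The invariant factors of A (the non-unit diagonal entries of the Smith normal form of xI - A over ℚ[x]) are (x - 5)(x + 3)(x^3 + x + 5), each dividing the next. The characteristic polynomial is their product, (x - 5)(x + 3)(x^3 + x + 5).

The rational canonical form is the block-diagonal matrix of companion matrices C(f_i):
R = [[0, 0, 0, 0, 75], [1, 0, 0, 0, 25], [0, 1, 0, 0, -3], [0, 0, 1, 0, 14], [0, 0, 0, 1, 2]].

Note the characteristic polynomial does not split into linear factors over ℚ, so A has no Jordan form over ℚ; the rational canonical form exists over any field.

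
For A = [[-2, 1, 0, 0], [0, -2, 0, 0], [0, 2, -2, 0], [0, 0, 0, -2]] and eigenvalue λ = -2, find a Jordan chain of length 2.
v_1 = [[-5, 1, -11, 3]]^T, v_2 = [[1, 0, 2, 0]]^T

We seek v_1 ∈ ker((A + 2I)^2) \ ker(A + 2I), then set v_{i+1} = (A + 2I) v_i.

One such chain is v_1 = [[-5, 1, -11, 3]]^T, v_2 = [[1, 0, 2, 0]]^T. Check: (A + 2I) v_2 = [[0, 0, 0, 0]]^T = 0.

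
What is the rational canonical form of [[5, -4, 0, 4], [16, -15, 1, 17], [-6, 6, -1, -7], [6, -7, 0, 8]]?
The invariant factors of A (the non-unit diagonal entries of the Smith normal form of xI - A over ℚ[x]) are (x + 3)(x^3 - 2), each dividing the next. The characteristic polynomial is their product, (x + 3)(x^3 - 2).

The rational canonical form is the block-diagonal matrix of companion matrices C(f_i):
R = [[0, 0, 0, 6], [1, 0, 0, 2], [0, 1, 0, 0], [0, 0, 1, -3]].

Note the characteristic polynomial does not split into linear factors over ℚ, so A has no Jordan form over ℚ; the rational canonical form exists over any field.

R = [[0, 0, 0, 6], [1, 0, 0, 2], [0, 1, 0, 0], [0, 0, 1, -3]]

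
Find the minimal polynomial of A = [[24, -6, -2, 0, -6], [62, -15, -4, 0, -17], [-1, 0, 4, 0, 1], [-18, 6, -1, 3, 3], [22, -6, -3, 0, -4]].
The characteristic polynomial factors as x(x - 3)^4. The minimal polynomial is ∏(x - λ)^{k_λ} where k_λ is the size of the largest Jordan block at λ.

For λ = 0: rank(A) = 4, and the largest Jordan block has size 1 (the smallest k with rank(A^k) = rank(A^(k+1))).
For λ = 3: rank(A - 3I) = 3, and the largest Jordan block has size 3 (the smallest k with rank((A - 3I)^k) = rank((A - 3I)^(k+1))).

So m_A(x) = x(x - 3)^3.

m_A(x) = x(x - 3)^3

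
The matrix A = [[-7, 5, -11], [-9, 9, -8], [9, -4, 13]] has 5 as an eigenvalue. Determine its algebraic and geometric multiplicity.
algebraic multiplicity 3, geometric multiplicity 1

The characteristic polynomial is (x - 5)^3, so the factor x - 5 appears with exponent 3: the algebraic multiplicity is 3.

rank(A - 5I) = 2, so the eigenspace has dimension 3 - 2 = 1: the geometric multiplicity is 1.

Since 1 < 3, A is not diagonalizable.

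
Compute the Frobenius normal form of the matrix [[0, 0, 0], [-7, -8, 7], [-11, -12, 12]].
R = [[0, 0, 0], [1, 0, 12], [0, 1, 4]]

The invariant factors of A (the non-unit diagonal entries of the Smith normal form of xI - A over ℚ[x]) are x(x - 6)(x + 2), each dividing the next. The characteristic polynomial is their product, x(x - 6)(x + 2).

The rational canonical form is the block-diagonal matrix of companion matrices C(f_i):
R = [[0, 0, 0], [1, 0, 12], [0, 1, 4]].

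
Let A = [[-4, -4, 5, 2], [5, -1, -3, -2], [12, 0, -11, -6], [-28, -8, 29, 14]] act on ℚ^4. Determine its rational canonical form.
R = [[0, -4, 0, 0], [1, -1, 0, 0], [0, 0, 0, -4], [0, 0, 1, -1]]

The invariant factors of A (the non-unit diagonal entries of the Smith normal form of xI - A over ℚ[x]) are x^2 + x + 4, x^2 + x + 4, each dividing the next. The characteristic polynomial is their product, (x^2 + x + 4)^2.

The rational canonical form is the block-diagonal matrix of companion matrices C(f_i):
R = [[0, -4, 0, 0], [1, -1, 0, 0], [0, 0, 0, -4], [0, 0, 1, -1]].

Note the characteristic polynomial does not split into linear factors over ℚ, so A has no Jordan form over ℚ; the rational canonical form exists over any field.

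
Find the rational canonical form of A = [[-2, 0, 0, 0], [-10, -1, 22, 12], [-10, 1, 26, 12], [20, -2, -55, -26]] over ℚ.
R = [[-2, 0, 0, 0], [0, 0, 0, 24], [0, 1, 0, 14], [0, 0, 1, -1]]

The invariant factors of A (the non-unit diagonal entries of the Smith normal form of xI - A over ℚ[x]) are x + 2, (x - 4)(x + 2)(x + 3), each dividing the next. The characteristic polynomial is their product, (x - 4)(x + 2)^2(x + 3).

The rational canonical form is the block-diagonal matrix of companion matrices C(f_i):
R = [[-2, 0, 0, 0], [0, 0, 0, 24], [0, 1, 0, 14], [0, 0, 1, -1]].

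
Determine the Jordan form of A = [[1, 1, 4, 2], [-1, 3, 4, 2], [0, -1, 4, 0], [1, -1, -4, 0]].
J = [[2, 1, 0, 0], [0, 2, 1, 0], [0, 0, 2, 0], [0, 0, 0, 2]]

The characteristic polynomial is det(xI - A) = (x - 2)^4, so the eigenvalues are 2 (algebraic multiplicity 4).

For λ = 2: rank(A - 2I) = 2, rank((A - 2I)^2) = 1, rank((A - 2I)^3) = 0. The eigenspace has dimension 4 - 2 = 2, so there are 2 Jordan blocks; the rank sequence gives block sizes [3, 1].

Assembling the blocks gives the Jordan form J above.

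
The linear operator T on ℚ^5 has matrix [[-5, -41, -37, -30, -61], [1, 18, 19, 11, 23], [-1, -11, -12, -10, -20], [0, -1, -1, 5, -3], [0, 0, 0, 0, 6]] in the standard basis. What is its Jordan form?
The characteristic polynomial is det(xI - A) = (x - 6)^3(x + 3)^2, so the eigenvalues are -3 (algebraic multiplicity 2), 6 (algebraic multiplicity 3).

For λ = -3: rank(A + 3I) = 4, rank((A + 3I)^2) = 3. The eigenspace has dimension 5 - 4 = 1, so there is 1 Jordan block; the rank sequence gives block sizes [2].

For λ = 6: rank(A - 6I) = 3, rank((A - 6I)^2) = 2. The eigenspace has dimension 5 - 3 = 2, so there are 2 Jordan blocks; the rank sequence gives block sizes [2, 1].

Assembling the blocks gives the Jordan form J above.

J = [[-3, 1, 0, 0, 0], [0, -3, 0, 0, 0], [0, 0, 6, 1, 0], [0, 0, 0, 6, 0], [0, 0, 0, 0, 6]]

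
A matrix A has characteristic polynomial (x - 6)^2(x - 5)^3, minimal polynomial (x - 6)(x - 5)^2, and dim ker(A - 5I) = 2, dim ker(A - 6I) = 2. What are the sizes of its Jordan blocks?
λ = 5: algebraic multiplicity 3 (exponent in χ_A), largest block size 2 (exponent in m_A), 2 blocks (geometric multiplicity). These force block sizes [2, 1].
λ = 6: algebraic multiplicity 2 (exponent in χ_A), largest block size 1 (exponent in m_A), 2 blocks (geometric multiplicity). These force block sizes [1, 1].

Jordan blocks: (5, 2), (5, 1), (6, 1), (6, 1)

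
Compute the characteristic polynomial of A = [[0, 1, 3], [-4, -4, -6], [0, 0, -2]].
xI - A = [[x, -1, -3], [4, x + 4, 6], [0, 0, x + 2]].

Expanding det(xI - A) along the first row:
det(xI - A) = + (x)·det([[x + 4, 6], [0, x + 2]]) - (-1)·det([[4, 6], [0, x + 2]]) + (-3)·det([[4, x + 4], [0, 0]]).

Evaluating gives χ_A(x) = x^3 + 6x^2 + 12x + 8 = (x + 2)^3.

χ_A(x) = (x + 2)^3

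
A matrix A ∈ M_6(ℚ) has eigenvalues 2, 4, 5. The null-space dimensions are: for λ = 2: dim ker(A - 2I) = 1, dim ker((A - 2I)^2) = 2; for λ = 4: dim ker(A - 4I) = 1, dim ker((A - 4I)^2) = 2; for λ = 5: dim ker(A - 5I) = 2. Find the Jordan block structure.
Jordan blocks: (2, 2), (4, 2), (5, 1), (5, 1)

λ = 2: successive nullity increments [1, 1] count blocks of size ≥ k; block sizes are [2].
λ = 4: successive nullity increments [1, 1] count blocks of size ≥ k; block sizes are [2].
λ = 5: successive nullity increments [2] count blocks of size ≥ k; block sizes are [1, 1].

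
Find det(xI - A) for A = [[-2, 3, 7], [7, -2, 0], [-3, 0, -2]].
xI - A = [[x + 2, -3, -7], [-7, x + 2, 0], [3, 0, x + 2]].

Expanding det(xI - A) along the first row:
det(xI - A) = + (x + 2)·det([[x + 2, 0], [0, x + 2]]) - (-3)·det([[-7, 0], [3, x + 2]]) + (-7)·det([[-7, x + 2], [3, 0]]).

Evaluating gives χ_A(x) = x^3 + 6x^2 + 12x + 8 = (x + 2)^3.

χ_A(x) = (x + 2)^3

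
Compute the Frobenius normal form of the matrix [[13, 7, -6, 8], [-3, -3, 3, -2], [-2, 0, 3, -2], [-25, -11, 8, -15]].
The invariant factors of A (the non-unit diagonal entries of the Smith normal form of xI - A over ℚ[x]) are (x + 2)(x^3 - x + 2), each dividing the next. The characteristic polynomial is their product, (x + 2)(x^3 - x + 2).

The rational canonical form is the block-diagonal matrix of companion matrices C(f_i):
R = [[0, 0, 0, -4], [1, 0, 0, 0], [0, 1, 0, 1], [0, 0, 1, -2]].

Note the characteristic polynomial does not split into linear factors over ℚ, so A has no Jordan form over ℚ; the rational canonical form exists over any field.

R = [[0, 0, 0, -4], [1, 0, 0, 0], [0, 1, 0, 1], [0, 0, 1, -2]]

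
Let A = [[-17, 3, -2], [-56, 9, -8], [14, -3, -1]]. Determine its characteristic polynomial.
xI - A = [[x + 17, -3, 2], [56, x - 9, 8], [-14, 3, x + 1]].

Expanding det(xI - A) along the first row:
det(xI - A) = + (x + 17)·det([[x - 9, 8], [3, x + 1]]) - (-3)·det([[56, 8], [-14, x + 1]]) + (2)·det([[56, x - 9], [-14, 3]]).

Evaluating gives χ_A(x) = x^3 + 9x^2 + 27x + 27 = (x + 3)^3.

χ_A(x) = (x + 3)^3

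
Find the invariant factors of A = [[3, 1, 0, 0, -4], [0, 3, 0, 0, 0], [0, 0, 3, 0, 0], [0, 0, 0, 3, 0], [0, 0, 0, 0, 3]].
x - 3, x - 3, x - 3, (x - 3)^2

The Jordan structure of A has elementary divisors (x - 3)^2, (x - 3), (x - 3), (x - 3). Arranging the block sizes at each eigenvalue in decreasing order and taking row products gives the invariant factors.

Invariant factors (smallest first, each dividing the next): x - 3, x - 3, x - 3, (x - 3)^2.

Check: the last factor (x - 3)^2 is the minimal polynomial, and the product (x - 3)^5 is the characteristic polynomial.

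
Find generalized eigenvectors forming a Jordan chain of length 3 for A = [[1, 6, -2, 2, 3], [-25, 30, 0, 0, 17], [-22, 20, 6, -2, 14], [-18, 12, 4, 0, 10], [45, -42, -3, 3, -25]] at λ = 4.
v_1 = [[0, 0, 0, 1, 0]]^T, v_2 = [[2, 0, -2, -4, 3]]^T, v_3 = [[-1, 1, 2, 2, -3]]^T

We seek v_1 ∈ ker((A - 4I)^3) \ ker((A - 4I)^2), then set v_{i+1} = (A - 4I) v_i.

One such chain is v_1 = [[0, 0, 0, 1, 0]]^T, v_2 = [[2, 0, -2, -4, 3]]^T, v_3 = [[-1, 1, 2, 2, -3]]^T. Check: (A - 4I) v_3 = [[0, 0, 0, 0, 0]]^T = 0.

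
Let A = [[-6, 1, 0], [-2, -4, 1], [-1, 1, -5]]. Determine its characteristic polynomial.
xI - A = [[x + 6, -1, 0], [2, x + 4, -1], [1, -1, x + 5]].

Expanding det(xI - A) along the first row:
det(xI - A) = + (x + 6)·det([[x + 4, -1], [-1, x + 5]]) - (-1)·det([[2, -1], [1, x + 5]]) + (0)·det([[2, x + 4], [1, -1]]).

Evaluating gives χ_A(x) = x^3 + 15x^2 + 75x + 125 = (x + 5)^3.

χ_A(x) = (x + 5)^3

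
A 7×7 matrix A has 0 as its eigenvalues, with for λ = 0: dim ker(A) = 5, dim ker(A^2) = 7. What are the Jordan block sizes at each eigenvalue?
Jordan blocks: (0, 2), (0, 2), (0, 1), (0, 1), (0, 1)

λ = 0: successive nullity increments [5, 2] count blocks of size ≥ k; block sizes are [2, 2, 1, 1, 1].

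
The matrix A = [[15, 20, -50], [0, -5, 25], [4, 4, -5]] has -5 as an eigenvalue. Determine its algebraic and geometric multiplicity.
algebraic multiplicity 1, geometric multiplicity 1

The characteristic polynomial is (x - 5)^2(x + 5), so the factor x + 5 appears with exponent 1: the algebraic multiplicity is 1.

rank(A + 5I) = 2, so the eigenspace has dimension 3 - 2 = 1: the geometric multiplicity is 1.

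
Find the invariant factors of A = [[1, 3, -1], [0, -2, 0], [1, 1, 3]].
The Jordan structure of A has elementary divisors (x + 2), (x - 2)^2. Arranging the block sizes at each eigenvalue in decreasing order and taking row products gives the invariant factors.

Invariant factors (smallest first, each dividing the next): (x - 2)^2(x + 2).

Check: the last factor (x - 2)^2(x + 2) is the minimal polynomial, and the product (x - 2)^2(x + 2) is the characteristic polynomial.

(x - 2)^2(x + 2)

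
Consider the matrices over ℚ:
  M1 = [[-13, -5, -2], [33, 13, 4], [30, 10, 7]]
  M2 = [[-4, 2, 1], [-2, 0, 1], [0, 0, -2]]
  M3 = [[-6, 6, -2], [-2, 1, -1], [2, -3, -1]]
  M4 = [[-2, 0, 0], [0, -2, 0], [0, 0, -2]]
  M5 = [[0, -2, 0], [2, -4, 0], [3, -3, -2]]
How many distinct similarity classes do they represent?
Characteristic polynomials: χ_{M1} = (x - 3)(x - 2)^2, χ_{M2} = (x + 2)^3, χ_{M3} = (x + 2)^3, χ_{M4} = (x + 2)^3, χ_{M5} = (x + 2)^3.

{M1}: invariant factors (x - 3)(x - 2)^2.

{M2, M3, M5}: invariant factors x + 2, (x + 2)^2.

{M4}: invariant factors x + 2, x + 2, x + 2.

Matrices are similar if and only if their invariant-factor lists agree; the partition into similarity classes is {M1}, {M2, M3, M5}, {M4}.

3 classes: {M1}, {M2, M3, M5}, {M4}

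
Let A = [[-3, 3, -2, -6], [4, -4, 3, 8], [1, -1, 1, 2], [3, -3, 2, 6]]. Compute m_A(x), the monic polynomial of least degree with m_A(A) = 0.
m_A(x) = x^3

The characteristic polynomial factors as x^4. The minimal polynomial is ∏(x - λ)^{k_λ} where k_λ is the size of the largest Jordan block at λ.

For λ = 0: rank(A) = 2, and the largest Jordan block has size 3 (the smallest k with rank(A^k) = rank(A^(k+1))).

So m_A(x) = x^3.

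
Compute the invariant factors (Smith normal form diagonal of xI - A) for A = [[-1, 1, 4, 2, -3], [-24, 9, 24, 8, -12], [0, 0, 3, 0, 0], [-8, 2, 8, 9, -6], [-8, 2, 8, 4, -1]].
(x - 5)(x - 3), (x - 5)(x - 3)^2

The Jordan structure of A has elementary divisors (x - 3)^2, (x - 3), (x - 5), (x - 5). Arranging the block sizes at each eigenvalue in decreasing order and taking row products gives the invariant factors.

Invariant factors (smallest first, each dividing the next): (x - 5)(x - 3), (x - 5)(x - 3)^2.

Check: the last factor (x - 5)(x - 3)^2 is the minimal polynomial, and the product (x - 5)^2(x - 3)^3 is the characteristic polynomial.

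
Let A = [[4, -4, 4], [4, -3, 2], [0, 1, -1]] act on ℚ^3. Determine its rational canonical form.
R = [[0, 0, 4], [1, 0, -1], [0, 1, 0]]

The invariant factors of A (the non-unit diagonal entries of the Smith normal form of xI - A over ℚ[x]) are x^3 + x - 4, each dividing the next. The characteristic polynomial is their product, x^3 + x - 4.

The rational canonical form is the block-diagonal matrix of companion matrices C(f_i):
R = [[0, 0, 4], [1, 0, -1], [0, 1, 0]].

Note the characteristic polynomial does not split into linear factors over ℚ, so A has no Jordan form over ℚ; the rational canonical form exists over any field.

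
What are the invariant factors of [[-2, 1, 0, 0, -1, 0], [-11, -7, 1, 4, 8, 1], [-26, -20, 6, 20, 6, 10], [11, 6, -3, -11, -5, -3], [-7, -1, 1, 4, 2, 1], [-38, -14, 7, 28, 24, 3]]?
The Jordan structure of A has elementary divisors (x + 4)^2, (x + 4), (x - 1)^3. Arranging the block sizes at each eigenvalue in decreasing order and taking row products gives the invariant factors.

Invariant factors (smallest first, each dividing the next): x + 4, (x - 1)^3(x + 4)^2.

Check: the last factor (x - 1)^3(x + 4)^2 is the minimal polynomial, and the product (x - 1)^3(x + 4)^3 is the characteristic polynomial.

x + 4, (x - 1)^3(x + 4)^2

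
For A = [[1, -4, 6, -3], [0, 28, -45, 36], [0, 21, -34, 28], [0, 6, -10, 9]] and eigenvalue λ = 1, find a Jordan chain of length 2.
We seek v_1 ∈ ker((A - I)^2) \ ker(A - I), then set v_{i+1} = (A - I) v_i.

One such chain is v_1 = [[0, 11, 9, 3]]^T, v_2 = [[1, 0, 0, 0]]^T. Check: (A - I) v_2 = [[0, 0, 0, 0]]^T = 0.

v_1 = [[0, 11, 9, 3]]^T, v_2 = [[1, 0, 0, 0]]^T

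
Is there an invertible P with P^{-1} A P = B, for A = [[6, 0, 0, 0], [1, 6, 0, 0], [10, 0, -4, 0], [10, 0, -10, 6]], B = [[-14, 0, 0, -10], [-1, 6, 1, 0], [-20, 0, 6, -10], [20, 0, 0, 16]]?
Yes.

Two matrices over a field are similar if and only if they have the same invariant factors.

Both A and B have characteristic polynomial (x - 6)^3(x + 4) and minimal polynomial (x - 6)^2(x + 4). Computing further, both have invariant factors x - 6, (x - 6)^2(x + 4). Hence A and B are similar.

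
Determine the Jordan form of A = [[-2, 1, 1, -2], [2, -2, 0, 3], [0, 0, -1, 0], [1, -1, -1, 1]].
J = [[-1, 1, 0, 0], [0, -1, 1, 0], [0, 0, -1, 0], [0, 0, 0, -1]]

The characteristic polynomial is det(xI - A) = (x + 1)^4, so the eigenvalues are -1 (algebraic multiplicity 4).

For λ = -1: rank(A + I) = 2, rank((A + I)^2) = 1, rank((A + I)^3) = 0. The eigenspace has dimension 4 - 2 = 2, so there are 2 Jordan blocks; the rank sequence gives block sizes [3, 1].

Assembling the blocks gives the Jordan form J above.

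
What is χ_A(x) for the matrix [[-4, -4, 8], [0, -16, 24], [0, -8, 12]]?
xI - A = [[x + 4, 4, -8], [0, x + 16, -24], [0, 8, x - 12]].

Expanding det(xI - A) along the first row:
det(xI - A) = + (x + 4)·det([[x + 16, -24], [8, x - 12]]) - (4)·det([[0, -24], [0, x - 12]]) + (-8)·det([[0, x + 16], [0, 8]]).

Evaluating gives χ_A(x) = x^3 + 8x^2 + 16x = x(x + 4)^2.

χ_A(x) = x(x + 4)^2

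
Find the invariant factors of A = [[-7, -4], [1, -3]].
The Jordan structure of A has elementary divisors (x + 5)^2. Arranging the block sizes at each eigenvalue in decreasing order and taking row products gives the invariant factors.

Invariant factors (smallest first, each dividing the next): (x + 5)^2.

Check: the last factor (x + 5)^2 is the minimal polynomial, and the product (x + 5)^2 is the characteristic polynomial.

(x + 5)^2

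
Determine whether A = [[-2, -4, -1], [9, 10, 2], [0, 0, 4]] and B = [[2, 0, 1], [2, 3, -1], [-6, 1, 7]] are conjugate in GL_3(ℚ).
Two matrices over a field are similar if and only if they have the same invariant factors.

Both A and B have characteristic polynomial (x - 4)^3 and minimal polynomial (x - 4)^3. Computing further, both have invariant factors (x - 4)^3. Hence A and B are similar.

Yes.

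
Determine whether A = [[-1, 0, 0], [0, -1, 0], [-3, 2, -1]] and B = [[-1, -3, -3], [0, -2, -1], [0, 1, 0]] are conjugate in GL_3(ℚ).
Yes.

Two matrices over a field are similar if and only if they have the same invariant factors.

Both A and B have characteristic polynomial (x + 1)^3 and minimal polynomial (x + 1)^2. Computing further, both have invariant factors x + 1, (x + 1)^2. Hence A and B are similar.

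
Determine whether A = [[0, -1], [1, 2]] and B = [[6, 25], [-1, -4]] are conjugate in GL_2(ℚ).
Two matrices over a field are similar if and only if they have the same invariant factors.

Both A and B have characteristic polynomial (x - 1)^2 and minimal polynomial (x - 1)^2. Computing further, both have invariant factors (x - 1)^2. Hence A and B are similar.

Yes.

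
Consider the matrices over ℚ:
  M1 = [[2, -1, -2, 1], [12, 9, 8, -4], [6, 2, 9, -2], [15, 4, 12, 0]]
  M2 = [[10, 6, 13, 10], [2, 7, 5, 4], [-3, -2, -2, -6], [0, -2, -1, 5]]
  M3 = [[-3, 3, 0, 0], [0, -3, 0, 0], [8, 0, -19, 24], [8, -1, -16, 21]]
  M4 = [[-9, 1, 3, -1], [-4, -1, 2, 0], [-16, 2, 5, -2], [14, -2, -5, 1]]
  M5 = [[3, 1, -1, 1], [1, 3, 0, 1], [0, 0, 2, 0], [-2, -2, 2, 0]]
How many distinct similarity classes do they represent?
Characteristic polynomials: χ_{M1} = (x - 5)^4, χ_{M2} = (x - 5)^4, χ_{M3} = (x - 5)(x + 3)^3, χ_{M4} = (x + 1)^4, χ_{M5} = (x - 2)^4.

{M1, M2}: invariant factors x - 5, (x - 5)^3.

{M3}: invariant factors x + 3, (x - 5)(x + 3)^2.

{M4}: invariant factors x + 1, (x + 1)^3.

{M5}: invariant factors x - 2, (x - 2)^3.

Matrices are similar if and only if their invariant-factor lists agree; the partition into similarity classes is {M1, M2}, {M3}, {M4}, {M5}.

4 classes: {M1, M2}, {M3}, {M4}, {M5}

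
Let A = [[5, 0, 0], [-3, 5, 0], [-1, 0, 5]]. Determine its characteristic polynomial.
xI - A = [[x - 5, 0, 0], [3, x - 5, 0], [1, 0, x - 5]].

Expanding det(xI - A) along the first row:
det(xI - A) = + (x - 5)·det([[x - 5, 0], [0, x - 5]]) - (0)·det([[3, 0], [1, x - 5]]) + (0)·det([[3, x - 5], [1, 0]]).

Evaluating gives χ_A(x) = x^3 - 15x^2 + 75x - 125 = (x - 5)^3.

χ_A(x) = (x - 5)^3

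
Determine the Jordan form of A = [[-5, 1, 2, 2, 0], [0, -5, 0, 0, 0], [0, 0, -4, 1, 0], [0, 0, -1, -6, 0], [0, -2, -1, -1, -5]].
J = [[-5, 1, 0, 0, 0], [0, -5, 0, 0, 0], [0, 0, -5, 1, 0], [0, 0, 0, -5, 0], [0, 0, 0, 0, -5]]

The characteristic polynomial is det(xI - A) = (x + 5)^5, so the eigenvalues are -5 (algebraic multiplicity 5).

For λ = -5: rank(A + 5I) = 2, rank((A + 5I)^2) = 0. The eigenspace has dimension 5 - 2 = 3, so there are 3 Jordan blocks; the rank sequence gives block sizes [2, 2, 1].

Assembling the blocks gives the Jordan form J above.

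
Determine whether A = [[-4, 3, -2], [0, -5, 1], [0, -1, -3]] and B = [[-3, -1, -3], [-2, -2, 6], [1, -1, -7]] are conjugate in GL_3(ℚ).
Both have characteristic polynomial (x + 4)^3, but the minimal polynomial of A is (x + 4)^3 while the minimal polynomial of B is (x + 4)^2. The minimal polynomial is a similarity invariant, so A and B are not similar.

No.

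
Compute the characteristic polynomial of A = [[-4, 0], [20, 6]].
χ_A(x) = (x - 6)(x + 4)

xI - A = [[x + 4, 0], [-20, x - 6]].

Expanding det(xI - A) along the first row:
det(xI - A) = + (x + 4)·det([[x - 6]]) - (0)·det([[-20]]).

Evaluating gives χ_A(x) = x^2 - 2x - 24 = (x - 6)(x + 4).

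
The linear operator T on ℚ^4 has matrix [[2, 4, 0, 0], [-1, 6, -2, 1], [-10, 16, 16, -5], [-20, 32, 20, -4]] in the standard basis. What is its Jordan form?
J = [[4, 1, 0, 0], [0, 4, 0, 0], [0, 0, 6, 1], [0, 0, 0, 6]]

The characteristic polynomial is det(xI - A) = (x - 6)^2(x - 4)^2, so the eigenvalues are 4 (algebraic multiplicity 2), 6 (algebraic multiplicity 2).

For λ = 4: rank(A - 4I) = 3, rank((A - 4I)^2) = 2. The eigenspace has dimension 4 - 3 = 1, so there is 1 Jordan block; the rank sequence gives block sizes [2].

For λ = 6: rank(A - 6I) = 3, rank((A - 6I)^2) = 2. The eigenspace has dimension 4 - 3 = 1, so there is 1 Jordan block; the rank sequence gives block sizes [2].

Assembling the blocks gives the Jordan form J above.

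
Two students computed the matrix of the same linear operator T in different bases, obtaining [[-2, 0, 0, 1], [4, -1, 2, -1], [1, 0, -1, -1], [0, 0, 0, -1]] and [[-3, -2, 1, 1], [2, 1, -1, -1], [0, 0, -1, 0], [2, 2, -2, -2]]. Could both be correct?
Two matrices over a field are similar if and only if they have the same invariant factors.

Both A and B have characteristic polynomial (x + 1)^3(x + 2) and minimal polynomial (x + 1)^2(x + 2). Computing further, both have invariant factors x + 1, (x + 1)^2(x + 2). Hence A and B are similar.

Yes.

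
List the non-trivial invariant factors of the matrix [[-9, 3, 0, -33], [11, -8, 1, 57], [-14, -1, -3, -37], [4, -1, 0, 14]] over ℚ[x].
(x - 3)(x + 3)^3

The Jordan structure of A has elementary divisors (x + 3)^3, (x - 3). Arranging the block sizes at each eigenvalue in decreasing order and taking row products gives the invariant factors.

Invariant factors (smallest first, each dividing the next): (x - 3)(x + 3)^3.

Check: the last factor (x - 3)(x + 3)^3 is the minimal polynomial, and the product (x - 3)(x + 3)^3 is the characteristic polynomial.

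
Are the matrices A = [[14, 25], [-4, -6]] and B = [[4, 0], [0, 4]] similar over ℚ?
No.

Both have characteristic polynomial (x - 4)^2, but the minimal polynomial of A is (x - 4)^2 while the minimal polynomial of B is x - 4. The minimal polynomial is a similarity invariant, so A and B are not similar.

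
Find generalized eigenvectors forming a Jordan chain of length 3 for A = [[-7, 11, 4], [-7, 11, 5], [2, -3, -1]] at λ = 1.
v_1 = [[4, 4, -1]]^T, v_2 = [[8, 7, -2]]^T, v_3 = [[5, 4, -1]]^T

We seek v_1 ∈ ker((A - I)^3) \ ker((A - I)^2), then set v_{i+1} = (A - I) v_i.

One such chain is v_1 = [[4, 4, -1]]^T, v_2 = [[8, 7, -2]]^T, v_3 = [[5, 4, -1]]^T. Check: (A - I) v_3 = [[0, 0, 0]]^T = 0.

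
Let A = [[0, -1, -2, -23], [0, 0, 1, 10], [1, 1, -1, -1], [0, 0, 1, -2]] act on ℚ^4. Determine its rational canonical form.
R = [[0, 0, 0, -12], [1, 0, 0, -16], [0, 1, 0, -4], [0, 0, 1, -3]]

The invariant factors of A (the non-unit diagonal entries of the Smith normal form of xI - A over ℚ[x]) are (x + 3)(x^3 + 4x + 4), each dividing the next. The characteristic polynomial is their product, (x + 3)(x^3 + 4x + 4).

The rational canonical form is the block-diagonal matrix of companion matrices C(f_i):
R = [[0, 0, 0, -12], [1, 0, 0, -16], [0, 1, 0, -4], [0, 0, 1, -3]].

Note the characteristic polynomial does not split into linear factors over ℚ, so A has no Jordan form over ℚ; the rational canonical form exists over any field.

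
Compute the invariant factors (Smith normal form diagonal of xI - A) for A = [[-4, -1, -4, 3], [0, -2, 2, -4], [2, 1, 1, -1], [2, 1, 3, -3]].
x + 2, (x + 2)^3

The Jordan structure of A has elementary divisors (x + 2)^3, (x + 2). Arranging the block sizes at each eigenvalue in decreasing order and taking row products gives the invariant factors.

Invariant factors (smallest first, each dividing the next): x + 2, (x + 2)^3.

Check: the last factor (x + 2)^3 is the minimal polynomial, and the product (x + 2)^4 is the characteristic polynomial.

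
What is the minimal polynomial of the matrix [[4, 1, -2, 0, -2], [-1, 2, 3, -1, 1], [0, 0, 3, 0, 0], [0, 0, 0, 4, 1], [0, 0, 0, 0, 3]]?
The characteristic polynomial factors as (x - 4)(x - 3)^4. The minimal polynomial is ∏(x - λ)^{k_λ} where k_λ is the size of the largest Jordan block at λ.

For λ = 3: rank(A - 3I) = 3, and the largest Jordan block has size 3 (the smallest k with rank((A - 3I)^k) = rank((A - 3I)^(k+1))).
For λ = 4: rank(A - 4I) = 4, and the largest Jordan block has size 1 (the smallest k with rank((A - 4I)^k) = rank((A - 4I)^(k+1))).

So m_A(x) = (x - 4)(x - 3)^3.

m_A(x) = (x - 4)(x - 3)^3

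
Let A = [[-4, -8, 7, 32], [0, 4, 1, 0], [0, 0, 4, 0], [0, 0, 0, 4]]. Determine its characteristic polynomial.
χ_A(x) = (x - 4)^3(x + 4)

xI - A = [[x + 4, 8, -7, -32], [0, x - 4, -1, 0], [0, 0, x - 4, 0], [0, 0, 0, x - 4]].

Expanding det(xI - A) along the first row:
det(xI - A) = + (x + 4)·det([[x - 4, -1, 0], [0, x - 4, 0], [0, 0, x - 4]]) - (8)·det([[0, -1, 0], [0, x - 4, 0], [0, 0, x - 4]]) + (-7)·det([[0, x - 4, 0], [0, 0, 0], [0, 0, x - 4]]) - (-32)·det([[0, x - 4, -1], [0, 0, x - 4], [0, 0, 0]]).

Evaluating gives χ_A(x) = x^4 - 8x^3 + 128x - 256 = (x - 4)^3(x + 4).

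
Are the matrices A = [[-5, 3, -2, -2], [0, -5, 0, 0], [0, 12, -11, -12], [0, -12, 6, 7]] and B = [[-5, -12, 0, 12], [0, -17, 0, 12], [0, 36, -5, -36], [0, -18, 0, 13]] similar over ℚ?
No.

Both have characteristic polynomial (x - 1)(x + 5)^3, but the minimal polynomial of A is (x - 1)(x + 5)^2 while the minimal polynomial of B is (x - 1)(x + 5). The minimal polynomial is a similarity invariant, so A and B are not similar.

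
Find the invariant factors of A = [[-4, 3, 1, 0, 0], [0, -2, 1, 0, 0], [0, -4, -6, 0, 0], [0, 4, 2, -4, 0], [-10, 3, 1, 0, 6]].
x + 4, (x - 6)(x + 4)^3

The Jordan structure of A has elementary divisors (x + 4)^3, (x + 4), (x - 6). Arranging the block sizes at each eigenvalue in decreasing order and taking row products gives the invariant factors.

Invariant factors (smallest first, each dividing the next): x + 4, (x - 6)(x + 4)^3.

Check: the last factor (x - 6)(x + 4)^3 is the minimal polynomial, and the product (x - 6)(x + 4)^4 is the characteristic polynomial.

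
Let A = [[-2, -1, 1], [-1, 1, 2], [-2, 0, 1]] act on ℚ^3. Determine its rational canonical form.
The invariant factors of A (the non-unit diagonal entries of the Smith normal form of xI - A over ℚ[x]) are x^3 - 2x - 3, each dividing the next. The characteristic polynomial is their product, x^3 - 2x - 3.

The rational canonical form is the block-diagonal matrix of companion matrices C(f_i):
R = [[0, 0, 3], [1, 0, 2], [0, 1, 0]].

Note the characteristic polynomial does not split into linear factors over ℚ, so A has no Jordan form over ℚ; the rational canonical form exists over any field.

R = [[0, 0, 3], [1, 0, 2], [0, 1, 0]]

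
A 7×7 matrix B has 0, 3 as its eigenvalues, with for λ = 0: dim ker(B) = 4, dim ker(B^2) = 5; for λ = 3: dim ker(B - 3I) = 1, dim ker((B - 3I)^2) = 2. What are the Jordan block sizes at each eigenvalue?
λ = 0: successive nullity increments [4, 1] count blocks of size ≥ k; block sizes are [2, 1, 1, 1].
λ = 3: successive nullity increments [1, 1] count blocks of size ≥ k; block sizes are [2].

Jordan blocks: (0, 2), (0, 1), (0, 1), (0, 1), (3, 2)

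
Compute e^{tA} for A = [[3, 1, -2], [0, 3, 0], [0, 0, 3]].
A has Jordan form J = [[3, 1, 0], [0, 3, 0], [0, 0, 3]] with A = PJP^{-1}, so e^{tA} = P e^{tJ} P^{-1}.

For a Jordan block J_k(λ), e^{tJ_k(λ)} = e^{λt} · (I + tN + t^2 N^2/2! + ... + t^{k-1} N^{k-1}/(k-1)!) where N is the nilpotent superdiagonal part.

Assembling the blocks and conjugating back gives the entries of e^{tA} as shown above.

e^{tA} = [[e^{3*t}, t*e^{3*t}, -2*t*e^{3*t}], [0, e^{3*t}, 0], [0, 0, e^{3*t}]]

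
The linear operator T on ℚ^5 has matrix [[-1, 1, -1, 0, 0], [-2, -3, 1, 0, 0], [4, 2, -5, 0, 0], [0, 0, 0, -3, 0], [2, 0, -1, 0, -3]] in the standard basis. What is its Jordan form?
The characteristic polynomial is det(xI - A) = (x + 3)^5, so the eigenvalues are -3 (algebraic multiplicity 5).

For λ = -3: rank(A + 3I) = 2, rank((A + 3I)^2) = 1, rank((A + 3I)^3) = 0. The eigenspace has dimension 5 - 2 = 3, so there are 3 Jordan blocks; the rank sequence gives block sizes [3, 1, 1].

Assembling the blocks gives the Jordan form J above.

J = [[-3, 1, 0, 0, 0], [0, -3, 1, 0, 0], [0, 0, -3, 0, 0], [0, 0, 0, -3, 0], [0, 0, 0, 0, -3]]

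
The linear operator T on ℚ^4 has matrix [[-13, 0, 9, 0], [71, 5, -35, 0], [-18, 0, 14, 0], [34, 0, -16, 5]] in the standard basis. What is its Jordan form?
The characteristic polynomial is det(xI - A) = (x - 5)^3(x + 4), so the eigenvalues are -4 (algebraic multiplicity 1), 5 (algebraic multiplicity 3).

For λ = -4: algebraic multiplicity 1 gives one 1×1 block.

For λ = 5: rank(A - 5I) = 2, rank((A - 5I)^2) = 1. The eigenspace has dimension 4 - 2 = 2, so there are 2 Jordan blocks; the rank sequence gives block sizes [2, 1].

Assembling the blocks gives the Jordan form J above.

J = [[-4, 0, 0, 0], [0, 5, 1, 0], [0, 0, 5, 0], [0, 0, 0, 5]]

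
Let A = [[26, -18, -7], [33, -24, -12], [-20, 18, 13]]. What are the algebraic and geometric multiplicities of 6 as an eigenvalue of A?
The characteristic polynomial is (x - 6)^2(x - 3), so the factor x - 6 appears with exponent 2: the algebraic multiplicity is 2.

rank(A - 6I) = 2, so the eigenspace has dimension 3 - 2 = 1: the geometric multiplicity is 1.

Since 1 < 2, A is not diagonalizable.

algebraic multiplicity 2, geometric multiplicity 1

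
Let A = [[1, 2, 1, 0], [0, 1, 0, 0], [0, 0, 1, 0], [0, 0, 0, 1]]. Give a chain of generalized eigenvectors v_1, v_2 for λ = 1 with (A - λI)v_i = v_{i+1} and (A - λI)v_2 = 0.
We seek v_1 ∈ ker((A - I)^2) \ ker(A - I), then set v_{i+1} = (A - I) v_i.

One such chain is v_1 = [[-2, 0, 1, 0]]^T, v_2 = [[1, 0, 0, 0]]^T. Check: (A - I) v_2 = [[0, 0, 0, 0]]^T = 0.

v_1 = [[-2, 0, 1, 0]]^T, v_2 = [[1, 0, 0, 0]]^T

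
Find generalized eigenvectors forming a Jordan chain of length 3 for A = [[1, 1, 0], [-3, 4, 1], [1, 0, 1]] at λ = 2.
v_1 = [[0, 0, 1]]^T, v_2 = [[0, 1, -1]]^T, v_3 = [[1, 1, 1]]^T

We seek v_1 ∈ ker((A - 2I)^3) \ ker((A - 2I)^2), then set v_{i+1} = (A - 2I) v_i.

One such chain is v_1 = [[0, 0, 1]]^T, v_2 = [[0, 1, -1]]^T, v_3 = [[1, 1, 1]]^T. Check: (A - 2I) v_3 = [[0, 0, 0]]^T = 0.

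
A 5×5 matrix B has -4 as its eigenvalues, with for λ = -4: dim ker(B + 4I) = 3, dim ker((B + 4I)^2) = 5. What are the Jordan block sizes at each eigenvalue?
λ = -4: successive nullity increments [3, 2] count blocks of size ≥ k; block sizes are [2, 2, 1].

Jordan blocks: (-4, 2), (-4, 2), (-4, 1)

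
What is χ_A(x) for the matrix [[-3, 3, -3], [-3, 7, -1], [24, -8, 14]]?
χ_A(x) = (x - 6)^3

xI - A = [[x + 3, -3, 3], [3, x - 7, 1], [-24, 8, x - 14]].

Expanding det(xI - A) along the first row:
det(xI - A) = + (x + 3)·det([[x - 7, 1], [8, x - 14]]) - (-3)·det([[3, 1], [-24, x - 14]]) + (3)·det([[3, x - 7], [-24, 8]]).

Evaluating gives χ_A(x) = x^3 - 18x^2 + 108x - 216 = (x - 6)^3.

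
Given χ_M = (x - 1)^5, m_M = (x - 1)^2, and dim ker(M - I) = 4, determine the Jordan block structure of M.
λ = 1: algebraic multiplicity 5 (exponent in χ_M), largest block size 2 (exponent in m_M), 4 blocks (geometric multiplicity). These force block sizes [2, 1, 1, 1].

Jordan blocks: (1, 2), (1, 1), (1, 1), (1, 1)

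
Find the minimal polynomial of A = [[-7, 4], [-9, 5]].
The characteristic polynomial factors as (x + 1)^2. The minimal polynomial is ∏(x - λ)^{k_λ} where k_λ is the size of the largest Jordan block at λ.

For λ = -1: rank(A + I) = 1, and the largest Jordan block has size 2 (the smallest k with rank((A + I)^k) = rank((A + I)^(k+1))).

So m_A(x) = (x + 1)^2.

m_A(x) = (x + 1)^2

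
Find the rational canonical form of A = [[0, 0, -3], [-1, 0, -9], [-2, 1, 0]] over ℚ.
The invariant factors of A (the non-unit diagonal entries of the Smith normal form of xI - A over ℚ[x]) are x^3 + 3x - 3, each dividing the next. The characteristic polynomial is their product, x^3 + 3x - 3.

The rational canonical form is the block-diagonal matrix of companion matrices C(f_i):
R = [[0, 0, 3], [1, 0, -3], [0, 1, 0]].

Note the characteristic polynomial does not split into linear factors over ℚ, so A has no Jordan form over ℚ; the rational canonical form exists over any field.

R = [[0, 0, 3], [1, 0, -3], [0, 1, 0]]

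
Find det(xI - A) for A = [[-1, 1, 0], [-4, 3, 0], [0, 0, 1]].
xI - A = [[x + 1, -1, 0], [4, x - 3, 0], [0, 0, x - 1]].

Expanding det(xI - A) along the first row:
det(xI - A) = + (x + 1)·det([[x - 3, 0], [0, x - 1]]) - (-1)·det([[4, 0], [0, x - 1]]) + (0)·det([[4, x - 3], [0, 0]]).

Evaluating gives χ_A(x) = x^3 - 3x^2 + 3x - 1 = (x - 1)^3.

χ_A(x) = (x - 1)^3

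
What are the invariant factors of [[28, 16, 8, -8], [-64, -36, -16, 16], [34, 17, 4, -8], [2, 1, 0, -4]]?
The Jordan structure of A has elementary divisors (x + 4)^2, (x + 4), (x - 4). Arranging the block sizes at each eigenvalue in decreasing order and taking row products gives the invariant factors.

Invariant factors (smallest first, each dividing the next): x + 4, (x - 4)(x + 4)^2.

Check: the last factor (x - 4)(x + 4)^2 is the minimal polynomial, and the product (x - 4)(x + 4)^3 is the characteristic polynomial.

x + 4, (x - 4)(x + 4)^2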